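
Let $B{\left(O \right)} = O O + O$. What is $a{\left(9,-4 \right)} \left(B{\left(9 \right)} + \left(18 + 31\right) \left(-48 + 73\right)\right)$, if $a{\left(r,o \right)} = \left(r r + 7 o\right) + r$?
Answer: $81530$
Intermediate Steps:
$a{\left(r,o \right)} = r + r^{2} + 7 o$ ($a{\left(r,o \right)} = \left(r^{2} + 7 o\right) + r = r + r^{2} + 7 o$)
$B{\left(O \right)} = O + O^{2}$ ($B{\left(O \right)} = O^{2} + O = O + O^{2}$)
$a{\left(9,-4 \right)} \left(B{\left(9 \right)} + \left(18 + 31\right) \left(-48 + 73\right)\right) = \left(9 + 9^{2} + 7 \left(-4\right)\right) \left(9 \left(1 + 9\right) + \left(18 + 31\right) \left(-48 + 73\right)\right) = \left(9 + 81 - 28\right) \left(9 \cdot 10 + 49 \cdot 25\right) = 62 \left(90 + 1225\right) = 62 \cdot 1315 = 81530$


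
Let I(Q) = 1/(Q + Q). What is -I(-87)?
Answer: 1/174 ≈ 0.0057471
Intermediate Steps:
I(Q) = 1/(2*Q)
-I(-87) = -1/(2*(-87)) = -(-1)/(2*87) = -1*(-1/174) = 1/174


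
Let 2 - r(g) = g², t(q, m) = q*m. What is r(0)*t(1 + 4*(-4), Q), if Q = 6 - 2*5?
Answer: 120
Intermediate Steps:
Q = -4 (Q = 6 - 10 = -4)
t(q, m) = m*q
r(g) = 2 - g²
r(0)*t(1 + 4*(-4), Q) = (2 - 1*0²)*(-4*(1 + 4*(-4))) = (2 - 1*0)*(-4*(1 - 16)) = (2 + 0)*(-4*(-15)) = 2*60 = 120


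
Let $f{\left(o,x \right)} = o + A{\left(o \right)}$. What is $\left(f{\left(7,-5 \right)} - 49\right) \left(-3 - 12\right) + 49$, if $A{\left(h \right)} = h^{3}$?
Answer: $-4466$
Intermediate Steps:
$f{\left(o,x \right)} = o + o^{3}$
$\left(f{\left(7,-5 \right)} - 49\right) \left(-3 - 12\right) + 49 = \left(\left(7 + 7^{3}\right) - 49\right) \left(-3 - 12\right) + 49 = \left(\left(7 + 343\right) - 49\right) \left(-3 - 12\right) + 49 = \left(350 - 49\right) \left(-15\right) + 49 = 301 \left(-15\right) + 49 = -4515 + 49 = -4466$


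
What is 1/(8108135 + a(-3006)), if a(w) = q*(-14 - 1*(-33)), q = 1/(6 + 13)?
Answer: 1/8108136 ≈ 1.2333e-7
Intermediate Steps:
q = 1/19 ≈ 0.052632
a(w) = 1 (a(w) = (-14 - 1*(-33))/19 = (-14 + 33)/19 = (1/19)*19 = 1)
1/(8108135 + a(-3006)) = 1/(8108135 + 1) = 1/8108136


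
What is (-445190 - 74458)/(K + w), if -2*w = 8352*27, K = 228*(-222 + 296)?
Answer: 21652/3995 ≈ 5.4198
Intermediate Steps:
K = 16872 (K = 228*74 = 16872)
w = -112752 (w = -4176*27 = -½*225504 = -112752)
(-445190 - 74458)/(K + w) = (-445190 - 74458)/(16872 - 112752) = -519648/(-95880) = -519648*(-1/95880) = 21652/3995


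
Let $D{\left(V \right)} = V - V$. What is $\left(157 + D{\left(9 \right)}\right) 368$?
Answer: $57776$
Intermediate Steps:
$D{\left(V \right)} = 0$
$\left(157 + D{\left(9 \right)}\right) 368 = \left(157 + 0\right) 368 = 157 \cdot 368 = 57776$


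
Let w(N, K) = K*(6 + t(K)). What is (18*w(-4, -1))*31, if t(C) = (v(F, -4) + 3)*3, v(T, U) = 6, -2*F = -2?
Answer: -18414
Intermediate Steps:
F = 1 (F = -½*(-2) = 1)
t(C) = 27 (t(C) = (6 + 3)*3 = 9*3 = 27)
w(N, K) = 33*K (w(N, K) = K*(6 + 27) = K*33 = 33*K)
(18*w(-4, -1))*31 = (18*(33*(-1)))*31 = (18*(-33))*31 = -594*31 = -18414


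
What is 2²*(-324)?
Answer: -1296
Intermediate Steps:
2²*(-324) = 4*(-324) = -1296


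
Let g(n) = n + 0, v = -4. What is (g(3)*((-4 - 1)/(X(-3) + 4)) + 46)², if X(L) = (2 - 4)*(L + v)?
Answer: 73441/36 ≈ 2040.0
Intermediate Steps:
g(n) = n
X(L) = 8 - 2*L (X(L) = (2 - 4)*(L - 4) = -2*(-4 + L) = 8 - 2*L)
(g(3)*((-4 - 1)/(X(-3) + 4)) + 46)² = (3*((-4 - 1)/((8 - 2*(-3)) + 4)) + 46)² = (3*(-5/((8 + 6) + 4)) + 46)² = (3*(-5/(14 + 4)) + 46)² = (3*(-5/18) + 46)² = (-⅚ + 46)² = (271/6)² = 73441/36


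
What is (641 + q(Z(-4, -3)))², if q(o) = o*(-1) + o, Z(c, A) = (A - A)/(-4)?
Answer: 410881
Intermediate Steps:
Z(c, A) = 0 (Z(c, A) = 0*(-¼) = 0)
q(o) = 0 (q(o) = -o + o = 0)
(641 + q(Z(-4, -3)))² = (641 + 0)² = 641² = 410881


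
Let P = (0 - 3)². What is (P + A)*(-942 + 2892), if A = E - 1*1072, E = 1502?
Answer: 856050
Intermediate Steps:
P = 9 (P = (-3)² = 9)
A = 430 (A = 1502 - 1*1072 = 1502 - 1072 = 430)
(P + A)*(-942 + 2892) = (9 + 430)*(-942 + 2892) = 439*1950 = 856050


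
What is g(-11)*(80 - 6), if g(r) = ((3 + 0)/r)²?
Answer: 666/121 ≈ 5.5041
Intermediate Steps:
g(r) = 9/r² (g(r) = (3/r)² = 9/r²)
g(-11)*(80 - 6) = (9/(-11)²)*(80 - 6) = (9*(1/121))*74 = (9/121)*74 = 666/121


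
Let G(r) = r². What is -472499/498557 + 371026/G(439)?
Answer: 93917129703/96082403597 ≈ 0.97746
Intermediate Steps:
-472499/498557 + 371026/G(439) = -472499/498557 + 371026/(439²) = -472499*1/498557 + 371026/192721 = -472499/498557 + 371026*(1/192721) = -472499/498557 + 371026/192721 = 93917129703/96082403597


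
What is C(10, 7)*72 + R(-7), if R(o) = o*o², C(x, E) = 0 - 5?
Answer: -703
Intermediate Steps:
C(x, E) = -5
R(o) = o³
C(10, 7)*72 + R(-7) = -5*72 + (-7)³ = -360 - 343 = -703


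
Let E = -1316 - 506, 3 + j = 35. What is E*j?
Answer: -58304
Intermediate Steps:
j = 32 (j = -3 + 35 = 32)
E = -1822
E*j = -1822*32 = -58304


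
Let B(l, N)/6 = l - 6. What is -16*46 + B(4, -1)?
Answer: -748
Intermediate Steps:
B(l, N) = -36 + 6*l (B(l, N) = 6*(l - 6) = 6*(-6 + l) = -36 + 6*l)
-16*46 + B(4, -1) = -16*46 + (-36 + 6*4) = -736 + (-36 + 24) = -736 - 12 = -748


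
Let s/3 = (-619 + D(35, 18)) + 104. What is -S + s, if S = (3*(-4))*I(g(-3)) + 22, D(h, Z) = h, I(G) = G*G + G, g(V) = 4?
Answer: -1222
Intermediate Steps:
I(G) = G + G² (I(G) = G² + G = G + G²)
S = -218 (S = (3*(-4))*(4*(1 + 4)) + 22 = -48*5 + 22 = -12*20 + 22 = -240 + 22 = -218)
s = -1440 (s = 3*((-619 + 35) + 104) = 3*(-584 + 104) = 3*(-480) = -1440)
-S + s = -1*(-218) - 1440 = 218 - 1440 = -1222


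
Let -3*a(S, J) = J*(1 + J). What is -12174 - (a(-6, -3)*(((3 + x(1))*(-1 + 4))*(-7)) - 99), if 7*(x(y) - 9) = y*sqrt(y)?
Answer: -12585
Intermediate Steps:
a(S, J) = -J*(1 + J)/3
x(y) = 9 + y**(3/2)/7 (x(y) = 9 + (y*sqrt(y))/7 = 9 + y**(3/2)/7)
-12174 - (a(-6, -3)*(((3 + x(1))*(-1 + 4))*(-7)) - 99) = -12174 - ((-1/3*(-3)*(1 - 3))*(((3 + (9 + 1**(3/2)/7))*(-1 + 4))*(-7)) - 99) = -12174 - ((-1/3*(-3)*(-2))*(((3 + (9 + (1/7)*1))*3)*(-7)) - 99) = -12174 - (-2*(3 + (9 + 1/7))*3*(-7) - 99) = -12174 - (-2*(3 + 64/7)*3*(-7) - 99) = -12174 - (-2*(85/7)*3*(-7) - 99) = -12174 - (-510*(-7)/7 - 99) = -12174 - (-2*(-255) - 99) = -12174 - (510 - 99) = -12174 - 1*411 = -12174 - 411 = -12585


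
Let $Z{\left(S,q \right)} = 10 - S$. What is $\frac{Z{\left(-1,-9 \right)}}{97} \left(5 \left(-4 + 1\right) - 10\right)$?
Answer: $- \frac{275}{97} \approx -2.8351$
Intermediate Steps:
$\frac{Z{\left(-1,-9 \right)}}{97} \left(5 \left(-4 + 1\right) - 10\right) = \frac{10 - -1}{97} \left(5 \left(-4 + 1\right) - 10\right) = \left(10 + 1\right) \frac{1}{97} \left(5 \left(-3\right) - 10\right) = 11 \cdot \frac{1}{97} \left(-15 - 10\right) = \frac{11}{97} \left(-25\right) = - \frac{275}{97}$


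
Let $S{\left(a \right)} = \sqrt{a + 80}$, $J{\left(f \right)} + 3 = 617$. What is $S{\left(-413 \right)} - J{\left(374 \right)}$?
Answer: $-614 + 3 i \sqrt{37} \approx -614.0 + 18.248 i$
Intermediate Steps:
$J{\left(f \right)} = 614$ ($J{\left(f \right)} = -3 + 617 = 614$)
$S{\left(a \right)} = \sqrt{80 + a}$
$S{\left(-413 \right)} - J{\left(374 \right)} = \sqrt{80 - 413} - 614 = \sqrt{-333} - 614 = 3 i \sqrt{37} - 614 = -614 + 3 i \sqrt{37}$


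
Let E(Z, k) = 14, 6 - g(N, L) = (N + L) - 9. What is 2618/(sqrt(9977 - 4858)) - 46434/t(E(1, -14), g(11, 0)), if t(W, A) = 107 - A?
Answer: -46434/103 + 2618*sqrt(5119)/5119 ≈ -414.22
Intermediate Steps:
g(N, L) = 15 - L - N (g(N, L) = 6 - ((N + L) - 9) = 6 - ((L + N) - 9) = 6 - (-9 + L + N) = 6 + (9 - L - N) = 15 - L - N)
2618/(sqrt(9977 - 4858)) - 46434/t(E(1, -14), g(11, 0)) = 2618/(sqrt(9977 - 4858)) - 46434/(107 - (15 - 1*0 - 1*11)) = 2618/(sqrt(5119)) - 46434/(107 - (15 + 0 - 11)) = 2618*(sqrt(5119)/5119) - 46434/(107 - 1*4) = 2618*sqrt(5119)/5119 - 46434/(107 - 4) = 2618*sqrt(5119)/5119 - 46434/103 = -46434/103 + 2618*sqrt(5119)/5119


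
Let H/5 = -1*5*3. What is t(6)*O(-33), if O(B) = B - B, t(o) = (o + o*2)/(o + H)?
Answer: 0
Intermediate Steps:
H = -75 (H = 5*(-1*5*3) = 5*(-5*3) = 5*(-15) = -75)
t(o) = 3*o/(-75 + o) (t(o) = (o + o*2)/(o - 75) = (o + 2*o)/(-75 + o) = (3*o)/(-75 + o) = 3*o/(-75 + o))
O(B) = 0
t(6)*O(-33) = (3*6/(-75 + 6))*0 = (3*6/(-69))*0 = (3*6*(-1/69))*0 = -6/23*0 = 0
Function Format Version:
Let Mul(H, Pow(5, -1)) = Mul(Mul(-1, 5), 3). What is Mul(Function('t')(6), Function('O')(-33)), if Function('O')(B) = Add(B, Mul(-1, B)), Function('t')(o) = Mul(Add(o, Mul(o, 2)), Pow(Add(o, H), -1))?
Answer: 0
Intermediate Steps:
H = -75 (H = Mul(5, Mul(Mul(-1, 5), 3)) = Mul(5, Mul(-5, 3)) = Mul(5, -15) = -75)
Function('t')(o) = Mul(3, o, Pow(Add(-75, o), -1)) (Function('t')(o) = Mul(Add(o, Mul(o, 2)), Pow(Add(o, -75), -1)) = Mul(Add(o, Mul(2, o)), Pow(Add(-75, o), -1)) = Mul(Mul(3, o), Pow(Add(-75, o), -1)) = Mul(3, o, Pow(Add(-75, o), -1)))
Function('O')(B) = 0
Mul(Function('t')(6), Function('O')(-33)) = Mul(Mul(3, 6, Pow(Add(-75, 6), -1)), 0) = Mul(Mul(3, 6, Pow(-69, -1)), 0) = Mul(Mul(3, 6, Rational(-1, 69)), 0) = Mul(Rational(-6, 23), 0) = 0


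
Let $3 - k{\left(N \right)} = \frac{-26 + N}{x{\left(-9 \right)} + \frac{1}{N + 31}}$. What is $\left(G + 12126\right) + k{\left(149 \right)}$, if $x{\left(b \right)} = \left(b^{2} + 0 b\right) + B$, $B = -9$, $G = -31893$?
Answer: $- \frac{256183344}{12961} \approx -19766.0$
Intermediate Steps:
$x{\left(b \right)} = -9 + b^{2}$ ($x{\left(b \right)} = \left(b^{2} + 0 b\right) - 9 = \left(b^{2} + 0\right) - 9 = b^{2} - 9 = -9 + b^{2}$)
$k{\left(N \right)} = 3 - \frac{-26 + N}{72 + \frac{1}{31 + N}}$ ($k{\left(N \right)} = 3 - \frac{-26 + N}{\left(-9 + \left(-9\right)^{2}\right) + \frac{1}{N + 31}} = 3 - \frac{-26 + N}{\left(-9 + 81\right) + \frac{1}{31 + N}} = 3 - \frac{-26 + N}{72 + \frac{1}{31 + N}}$)
$\left(G + 12126\right) + k{\left(149 \right)} = \left(-31893 + 12126\right) + \frac{7505 - 149^{2} + 211 \cdot 149}{2233 + 72 \cdot 149} = -19767 + \frac{7505 - 22201 + 31439}{2233 + 10728} = -19767 + \frac{7505 - 22201 + 31439}{12961} = -19767 + \frac{1}{12961} \cdot 16743 = -19767 + \frac{16743}{12961} = - \frac{256183344}{12961}$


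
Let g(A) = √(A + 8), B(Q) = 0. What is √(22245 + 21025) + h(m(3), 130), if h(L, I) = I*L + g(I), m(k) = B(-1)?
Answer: √138 + √43270 ≈ 219.76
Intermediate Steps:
g(A) = √(8 + A)
m(k) = 0
h(L, I) = √(8 + I) + I*L (h(L, I) = I*L + √(8 + I) = √(8 + I) + I*L)
√(22245 + 21025) + h(m(3), 130) = √(22245 + 21025) + (√(8 + 130) + 130*0) = √43270 + (√138 + 0) = √43270 + √138 = √138 + √43270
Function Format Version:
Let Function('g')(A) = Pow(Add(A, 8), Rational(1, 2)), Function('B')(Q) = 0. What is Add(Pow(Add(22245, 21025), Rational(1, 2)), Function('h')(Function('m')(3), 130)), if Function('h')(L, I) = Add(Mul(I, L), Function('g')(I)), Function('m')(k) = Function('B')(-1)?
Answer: Add(Pow(138, Rational(1, 2)), Pow(43270, Rational(1, 2))) ≈ 219.76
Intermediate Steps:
Function('g')(A) = Pow(Add(8, A), Rational(1, 2))
Function('m')(k) = 0
Function('h')(L, I) = Add(Pow(Add(8, I), Rational(1, 2)), Mul(I, L)) (Function('h')(L, I) = Add(Mul(I, L), Pow(Add(8, I), Rational(1, 2))) = Add(Pow(Add(8, I), Rational(1, 2)), Mul(I, L)))
Add(Pow(Add(22245, 21025), Rational(1, 2)), Function('h')(Function('m')(3), 130)) = Add(Pow(Add(22245, 21025), Rational(1, 2)), Add(Pow(Add(8, 130), Rational(1, 2)), Mul(130, 0))) = Add(Pow(43270, Rational(1, 2)), Add(Pow(138, Rational(1, 2)), 0)) = Add(Pow(43270, Rational(1, 2)), Pow(138, Rational(1, 2))) = Add(Pow(138, Rational(1, 2)), Pow(43270, Rational(1, 2)))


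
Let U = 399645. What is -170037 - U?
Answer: -569682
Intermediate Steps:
-170037 - U = -170037 - 1*399645 = -170037 - 399645 = -569682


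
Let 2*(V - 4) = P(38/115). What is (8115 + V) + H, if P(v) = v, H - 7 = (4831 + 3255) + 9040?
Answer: 2903999/115 ≈ 25252.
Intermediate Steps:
H = 17133 (H = 7 + ((4831 + 3255) + 9040) = 7 + (8086 + 9040) = 7 + 17126 = 17133)
V = 479/115 (V = 4 + (38/115)/2 = 4 + (38*(1/115))/2 = 4 + (1/2)*(38/115) = 4 + 19/115 = 479/115 ≈ 4.1652)
(8115 + V) + H = (8115 + 479/115) + 17133 = 933704/115 + 17133 = 2903999/115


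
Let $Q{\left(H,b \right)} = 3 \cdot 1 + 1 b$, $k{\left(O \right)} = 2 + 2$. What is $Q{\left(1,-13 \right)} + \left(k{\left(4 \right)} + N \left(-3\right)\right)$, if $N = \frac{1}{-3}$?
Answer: $-5$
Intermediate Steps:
$k{\left(O \right)} = 4$
$N = - \frac{1}{3} \approx -0.33333$
$Q{\left(H,b \right)} = 3 + b$
$Q{\left(1,-13 \right)} + \left(k{\left(4 \right)} + N \left(-3\right)\right) = \left(3 - 13\right) + \left(4 - -1\right) = -10 + \left(4 + 1\right) = -10 + 5 = -5$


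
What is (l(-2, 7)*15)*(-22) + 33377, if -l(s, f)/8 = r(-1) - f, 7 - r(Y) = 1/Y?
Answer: 36017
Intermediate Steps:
r(Y) = 7 - 1/Y
l(s, f) = -64 + 8*f (l(s, f) = -8*((7 - 1/(-1)) - f) = -8*((7 - 1*(-1)) - f) = -8*((7 + 1) - f) = -8*(8 - f) = -64 + 8*f)
(l(-2, 7)*15)*(-22) + 33377 = ((-64 + 8*7)*15)*(-22) + 33377 = ((-64 + 56)*15)*(-22) + 33377 = -8*15*(-22) + 33377 = -120*(-22) + 33377 = 2640 + 33377 = 36017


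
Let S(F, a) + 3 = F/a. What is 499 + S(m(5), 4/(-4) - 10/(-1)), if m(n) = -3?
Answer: 1487/3 ≈ 495.67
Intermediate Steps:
S(F, a) = -3 + F/a
499 + S(m(5), 4/(-4) - 10/(-1)) = 499 + (-3 - 3/(4/(-4) - 10/(-1))) = 499 + (-3 - 3/(4*(-¼) - 10*(-1))) = 499 + (-3 - 3/(-1 + 10)) = 499 + (-3 - 3/9) = 499 + (-3 - 3*⅑) = 499 + (-3 - ⅓) = 499 - 10/3 = 1487/3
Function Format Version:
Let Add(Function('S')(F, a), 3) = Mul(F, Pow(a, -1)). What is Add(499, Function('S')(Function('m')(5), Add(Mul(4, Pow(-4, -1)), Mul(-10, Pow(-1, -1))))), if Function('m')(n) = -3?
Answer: Rational(1487, 3) ≈ 495.67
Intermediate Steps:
Function('S')(F, a) = Add(-3, Mul(F, Pow(a, -1)))
Add(499, Function('S')(Function('m')(5), Add(Mul(4, Pow(-4, -1)), Mul(-10, Pow(-1, -1))))) = Add(499, Add(-3, Mul(-3, Pow(Add(Mul(4, Pow(-4, -1)), Mul(-10, Pow(-1, -1))), -1)))) = Add(499, Add(-3, Mul(-3, Pow(Add(Mul(4, Rational(-1, 4)), Mul(-10, -1)), -1)))) = Add(499, Add(-3, Mul(-3, Pow(Add(-1, 10), -1)))) = Add(499, Add(-3, Mul(-3, Pow(9, -1)))) = Add(499, Add(-3, Mul(-3, Rational(1, 9)))) = Add(499, Add(-3, Rational(-1, 3))) = Add(499, Rational(-10, 3)) = Rational(1487, 3)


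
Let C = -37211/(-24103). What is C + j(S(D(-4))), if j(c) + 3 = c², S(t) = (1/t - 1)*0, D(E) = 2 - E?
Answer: -35098/24103 ≈ -1.4562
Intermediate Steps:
S(t) = 0 (S(t) = (-1 + 1/t)*0 = 0)
j(c) = -3 + c²
C = 37211/24103 (C = -37211*(-1/24103) = 37211/24103 ≈ 1.5438)
C + j(S(D(-4))) = 37211/24103 + (-3 + 0²) = 37211/24103 + (-3 + 0) = 37211/24103 - 3 = -35098/24103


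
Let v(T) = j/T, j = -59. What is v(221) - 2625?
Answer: -580184/221 ≈ -2625.3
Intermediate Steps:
v(T) = -59/T
v(221) - 2625 = -59/221 - 2625 = -580184/221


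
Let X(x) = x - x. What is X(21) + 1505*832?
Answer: 1252160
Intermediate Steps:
X(x) = 0
X(21) + 1505*832 = 0 + 1505*832 = 0 + 1252160 = 1252160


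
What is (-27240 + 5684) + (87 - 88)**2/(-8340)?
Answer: -179777041/8340 ≈ -21556.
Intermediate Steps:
(-27240 + 5684) + (87 - 88)**2/(-8340) = -21556 + (-1)**2*(-1/8340) = -21556 + 1*(-1/8340) = -21556 - 1/8340 = -179777041/8340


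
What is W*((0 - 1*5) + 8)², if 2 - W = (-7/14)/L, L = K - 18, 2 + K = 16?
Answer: 135/8 ≈ 16.875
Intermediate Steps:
K = 14 (K = -2 + 16 = 14)
L = -4 (L = 14 - 18 = -4)
W = 15/8 (W = 2 - (-7/14)/(-4) = 2 - (-7*1/14)*(-1)/4 = 2 - (-1)*(-1)/(2*4) = 2 - 1*⅛ = 2 - ⅛ = 15/8 ≈ 1.8750)
W*((0 - 1*5) + 8)² = 15*((0 - 1*5) + 8)²/8 = 15*((0 - 5) + 8)²/8 = 15*(-5 + 8)²/8 = (15/8)*3² = (15/8)*9 = 135/8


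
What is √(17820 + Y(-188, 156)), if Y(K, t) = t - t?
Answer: 18*√55 ≈ 133.49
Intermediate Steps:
Y(K, t) = 0
√(17820 + Y(-188, 156)) = √(17820 + 0) = √17820 = 18*√55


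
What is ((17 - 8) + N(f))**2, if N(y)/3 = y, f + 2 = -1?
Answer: 0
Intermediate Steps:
f = -3 (f = -2 - 1 = -3)
N(y) = 3*y
((17 - 8) + N(f))**2 = ((17 - 8) + 3*(-3))**2 = (9 - 9)**2 = 0**2 = 0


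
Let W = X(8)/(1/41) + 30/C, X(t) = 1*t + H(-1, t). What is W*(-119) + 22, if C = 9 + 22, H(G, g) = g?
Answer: -2422872/31 ≈ -78157.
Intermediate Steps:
C = 31
X(t) = 2*t (X(t) = 1*t + t = t + t = 2*t)
W = 20366/31 (W = (2*8)/(1/41) + 30/31 = 16/(1/41) + 30*(1/31) = 16*41 + 30/31 = 656 + 30/31 = 20366/31 ≈ 656.97)
W*(-119) + 22 = (20366/31)*(-119) + 22 = -2423554/31 + 22 = -2422872/31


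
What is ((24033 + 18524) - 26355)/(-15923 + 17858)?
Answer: 16202/1935 ≈ 8.3731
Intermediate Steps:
((24033 + 18524) - 26355)/(-15923 + 17858) = (42557 - 26355)/1935 = 16202*(1/1935) = 16202/1935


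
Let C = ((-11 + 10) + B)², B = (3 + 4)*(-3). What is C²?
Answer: 234256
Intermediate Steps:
B = -21 (B = 7*(-3) = -21)
C = 484 (C = ((-11 + 10) - 21)² = (-1 - 21)² = (-22)² = 484)
C² = 484² = 234256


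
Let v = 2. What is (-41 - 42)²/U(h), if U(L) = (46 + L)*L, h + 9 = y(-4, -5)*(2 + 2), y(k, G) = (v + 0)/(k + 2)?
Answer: -6889/429 ≈ -16.058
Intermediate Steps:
y(k, G) = 2/(2 + k) (y(k, G) = (2 + 0)/(k + 2) = 2/(2 + k))
h = -13 (h = -9 + (2/(2 - 4))*(2 + 2) = -9 + (2/(-2))*4 = -9 + (2*(-½))*4 = -9 - 1*4 = -9 - 4 = -13)
U(L) = L*(46 + L)
(-41 - 42)²/U(h) = (-41 - 42)²/((-13*(46 - 13))) = (-83)²/((-13*33)) = 6889/(-429) = 6889*(-1/429) = -6889/429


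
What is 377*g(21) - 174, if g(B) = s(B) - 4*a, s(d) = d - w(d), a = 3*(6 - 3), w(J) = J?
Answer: -13746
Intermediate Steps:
a = 9 (a = 3*3 = 9)
s(d) = 0 (s(d) = d - d = 0)
g(B) = -36 (g(B) = 0 - 4*9 = 0 - 36 = -36)
377*g(21) - 174 = 377*(-36) - 174 = -13572 - 174 = -13746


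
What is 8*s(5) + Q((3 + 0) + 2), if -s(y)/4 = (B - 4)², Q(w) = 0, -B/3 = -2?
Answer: -128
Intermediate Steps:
B = 6 (B = -3*(-2) = 6)
s(y) = -16 (s(y) = -4*(6 - 4)² = -4*2² = -4*4 = -16)
8*s(5) + Q((3 + 0) + 2) = 8*(-16) + 0 = -128 + 0 = -128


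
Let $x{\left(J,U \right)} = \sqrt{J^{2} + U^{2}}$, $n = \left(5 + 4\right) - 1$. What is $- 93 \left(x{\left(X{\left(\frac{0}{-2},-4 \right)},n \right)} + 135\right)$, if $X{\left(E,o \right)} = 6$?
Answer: $-13485$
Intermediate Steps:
$n = 8$ ($n = 9 - 1 = 8$)
$- 93 \left(x{\left(X{\left(\frac{0}{-2},-4 \right)},n \right)} + 135\right) = - 93 \left(\sqrt{6^{2} + 8^{2}} + 135\right) = - 93 \left(\sqrt{36 + 64} + 135\right) = - 93 \left(\sqrt{100} + 135\right) = - 93 \left(10 + 135\right) = \left(-93\right) 145 = -13485$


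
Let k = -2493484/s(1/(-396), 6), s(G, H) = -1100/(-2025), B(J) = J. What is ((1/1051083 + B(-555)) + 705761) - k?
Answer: 5565992540302/1051083 ≈ 5.2955e+6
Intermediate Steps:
s(G, H) = 44/81 (s(G, H) = -1100*(-1/2025) = 44/81)
k = -50493051/11 (k = -2493484/44/81 = -2493484*81/44 = -50493051/11 ≈ -4.5903e+6)
((1/1051083 + B(-555)) + 705761) - k = ((1/1051083 - 555) + 705761) - 1*(-50493051/11) = ((1/1051083 - 555) + 705761) + 50493051/11 = (-583351064/1051083 + 705761) + 50493051/11 = 741230038099/1051083 + 50493051/11 = 5565992540302/1051083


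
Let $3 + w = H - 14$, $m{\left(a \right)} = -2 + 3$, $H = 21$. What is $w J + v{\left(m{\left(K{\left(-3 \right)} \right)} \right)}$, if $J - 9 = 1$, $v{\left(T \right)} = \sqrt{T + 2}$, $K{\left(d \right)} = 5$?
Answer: $40 + \sqrt{3} \approx 41.732$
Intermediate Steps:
$m{\left(a \right)} = 1$
$v{\left(T \right)} = \sqrt{2 + T}$
$w = 4$ ($w = -3 + \left(21 - 14\right) = -3 + 7 = 4$)
$J = 10$ ($J = 9 + 1 = 10$)
$w J + v{\left(m{\left(K{\left(-3 \right)} \right)} \right)} = 4 \cdot 10 + \sqrt{2 + 1} = 40 + \sqrt{3}$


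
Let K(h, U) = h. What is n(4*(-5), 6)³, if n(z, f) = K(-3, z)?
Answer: -27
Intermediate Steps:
n(z, f) = -3
n(4*(-5), 6)³ = (-3)³ = -27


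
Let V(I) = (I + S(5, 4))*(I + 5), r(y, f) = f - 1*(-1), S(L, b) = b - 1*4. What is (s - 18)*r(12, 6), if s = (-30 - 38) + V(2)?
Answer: -504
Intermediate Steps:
S(L, b) = -4 + b (S(L, b) = b - 4 = -4 + b)
r(y, f) = 1 + f (r(y, f) = f + 1 = 1 + f)
V(I) = I*(5 + I) (V(I) = (I + (-4 + 4))*(I + 5) = (I + 0)*(5 + I) = I*(5 + I))
s = -54 (s = (-30 - 38) + 2*(5 + 2) = -68 + 2*7 = -68 + 14 = -54)
(s - 18)*r(12, 6) = (-54 - 18)*(1 + 6) = -72*7 = -504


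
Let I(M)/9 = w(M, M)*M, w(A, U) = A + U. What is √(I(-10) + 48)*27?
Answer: 54*√462 ≈ 1160.7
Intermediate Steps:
I(M) = 18*M² (I(M) = 9*((M + M)*M) = 9*((2*M)*M) = 9*(2*M²) = 18*M²)
√(I(-10) + 48)*27 = √(18*(-10)² + 48)*27 = √(18*100 + 48)*27 = √(1800 + 48)*27 = √1848*27 = (2*√462)*27 = 54*√462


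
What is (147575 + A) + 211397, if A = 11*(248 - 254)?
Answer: 358906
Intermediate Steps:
A = -66 (A = 11*(-6) = -66)
(147575 + A) + 211397 = (147575 - 66) + 211397 = 147509 + 211397 = 358906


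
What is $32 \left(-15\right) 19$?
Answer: $-9120$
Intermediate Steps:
$32 \left(-15\right) 19 = \left(-480\right) 19 = -9120$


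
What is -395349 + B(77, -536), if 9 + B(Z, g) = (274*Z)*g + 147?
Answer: -11703739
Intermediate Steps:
B(Z, g) = 138 + 274*Z*g (B(Z, g) = -9 + ((274*Z)*g + 147) = -9 + (274*Z*g + 147) = -9 + (147 + 274*Z*g) = 138 + 274*Z*g)
-395349 + B(77, -536) = -395349 + (138 + 274*77*(-536)) = -395349 + (138 - 11308528) = -395349 - 11308390 = -11703739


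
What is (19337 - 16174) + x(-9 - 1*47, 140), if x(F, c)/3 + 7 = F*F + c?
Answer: 12970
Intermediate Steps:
x(F, c) = -21 + 3*c + 3*F² (x(F, c) = -21 + 3*(F*F + c) = -21 + 3*(F² + c) = -21 + 3*(c + F²) = -21 + (3*c + 3*F²) = -21 + 3*c + 3*F²)
(19337 - 16174) + x(-9 - 1*47, 140) = (19337 - 16174) + (-21 + 3*140 + 3*(-9 - 1*47)²) = 3163 + (-21 + 420 + 3*(-9 - 47)²) = 3163 + (-21 + 420 + 3*(-56)²) = 3163 + (-21 + 420 + 3*3136) = 3163 + (-21 + 420 + 9408) = 3163 + 9807 = 12970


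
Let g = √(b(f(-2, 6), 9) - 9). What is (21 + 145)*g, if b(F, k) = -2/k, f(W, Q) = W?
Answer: 166*I*√83/3 ≈ 504.11*I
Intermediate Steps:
g = I*√83/3 (g = √(-2/9 - 9) = √(-83/9) = I*√83/3 ≈ 3.0368*I)
(21 + 145)*g = (21 + 145)*(I*√83/3) = 166*(I*√83/3) = 166*I*√83/3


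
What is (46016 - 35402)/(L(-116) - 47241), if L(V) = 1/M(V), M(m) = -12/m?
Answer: -549/2443 ≈ -0.22472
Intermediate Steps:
L(V) = -V/12 (L(V) = 1/(-12/V) = -V/12)
(46016 - 35402)/(L(-116) - 47241) = (46016 - 35402)/(-1/12*(-116) - 47241) = 10614/(29/3 - 47241) = 10614/(-141694/3) = 10614*(-3/141694) = -549/2443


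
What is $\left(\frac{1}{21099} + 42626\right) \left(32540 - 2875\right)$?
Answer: $\frac{26679691648375}{21099} \approx 1.2645 \cdot 10^{9}$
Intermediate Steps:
$\left(\frac{1}{21099} + 42626\right) \left(32540 - 2875\right) = \left(\frac{1}{21099} + 42626\right) 29665 = \frac{899365975}{21099} \cdot 29665 = \frac{26679691648375}{21099}$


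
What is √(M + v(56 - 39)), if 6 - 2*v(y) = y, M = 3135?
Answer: √12518/2 ≈ 55.942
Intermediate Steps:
v(y) = 3 - y/2
√(M + v(56 - 39)) = √(3135 + (3 - (56 - 39)/2)) = √(3135 + (3 - ½*17)) = √(3135 + (3 - 17/2)) = √(3135 - 11/2) = √(6259/2) = √12518/2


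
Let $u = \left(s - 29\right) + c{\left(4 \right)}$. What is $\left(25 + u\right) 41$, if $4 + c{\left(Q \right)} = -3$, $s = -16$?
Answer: $-1107$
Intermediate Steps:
$c{\left(Q \right)} = -7$ ($c{\left(Q \right)} = -4 - 3 = -7$)
$u = -52$ ($u = \left(-16 - 29\right) - 7 = -45 - 7 = -52$)
$\left(25 + u\right) 41 = \left(25 - 52\right) 41 = \left(-27\right) 41 = -1107$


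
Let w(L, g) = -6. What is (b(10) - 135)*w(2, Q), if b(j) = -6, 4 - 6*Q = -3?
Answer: 846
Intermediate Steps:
Q = 7/6 (Q = 2/3 - 1/6*(-3) = 2/3 + 1/2 = 7/6 ≈ 1.1667)
(b(10) - 135)*w(2, Q) = (-6 - 135)*(-6) = -141*(-6) = 846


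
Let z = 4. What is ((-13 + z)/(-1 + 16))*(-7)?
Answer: 21/5 ≈ 4.2000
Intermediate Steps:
((-13 + z)/(-1 + 16))*(-7) = ((-13 + 4)/(-1 + 16))*(-7) = -9/15*(-7) = -9*1/15*(-7) = -⅗*(-7) = 21/5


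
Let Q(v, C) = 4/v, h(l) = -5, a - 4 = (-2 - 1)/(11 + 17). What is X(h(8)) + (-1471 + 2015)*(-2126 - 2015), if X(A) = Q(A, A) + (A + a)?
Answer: -315378827/140 ≈ -2.2527e+6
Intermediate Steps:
a = 109/28 (a = 4 + (-2 - 1)/(11 + 17) = 4 - 3/28 = 109/28 ≈ 3.8929)
X(A) = 109/28 + A + 4/A (X(A) = 4/A + (A + 109/28) = 4/A + (109/28 + A) = 109/28 + A + 4/A)
X(h(8)) + (-1471 + 2015)*(-2126 - 2015) = (109/28 - 5 + 4/(-5)) + (-1471 + 2015)*(-2126 - 2015) = (109/28 - 5 + 4*(-⅕)) + 544*(-4141) = (109/28 - 5 - ⅘) - 2252704 = -267/140 - 2252704 = -315378827/140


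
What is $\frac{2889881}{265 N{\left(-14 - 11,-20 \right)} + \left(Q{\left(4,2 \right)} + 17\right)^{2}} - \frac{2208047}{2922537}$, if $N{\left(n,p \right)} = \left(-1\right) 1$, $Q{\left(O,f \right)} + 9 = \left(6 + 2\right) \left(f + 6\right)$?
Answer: $\frac{8434922764904}{14375959503} \approx 586.74$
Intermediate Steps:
$Q{\left(O,f \right)} = 39 + 8 f$ ($Q{\left(O,f \right)} = -9 + \left(6 + 2\right) \left(f + 6\right) = -9 + 8 \left(6 + f\right) = -9 + \left(48 + 8 f\right) = 39 + 8 f$)
$N{\left(n,p \right)} = -1$
$\frac{2889881}{265 N{\left(-14 - 11,-20 \right)} + \left(Q{\left(4,2 \right)} + 17\right)^{2}} - \frac{2208047}{2922537} = \frac{2889881}{265 \left(-1\right) + \left(\left(39 + 8 \cdot 2\right) + 17\right)^{2}} - \frac{2208047}{2922537} = \frac{2889881}{-265 + \left(\left(39 + 16\right) + 17\right)^{2}} - \frac{2208047}{2922537} = \frac{2889881}{-265 + \left(55 + 17\right)^{2}} - \frac{2208047}{2922537} = \frac{2889881}{-265 + 72^{2}} - \frac{2208047}{2922537} = \frac{2889881}{-265 + 5184} - \frac{2208047}{2922537} = \frac{2889881}{4919} - \frac{2208047}{2922537} = \frac{8434922764904}{14375959503}$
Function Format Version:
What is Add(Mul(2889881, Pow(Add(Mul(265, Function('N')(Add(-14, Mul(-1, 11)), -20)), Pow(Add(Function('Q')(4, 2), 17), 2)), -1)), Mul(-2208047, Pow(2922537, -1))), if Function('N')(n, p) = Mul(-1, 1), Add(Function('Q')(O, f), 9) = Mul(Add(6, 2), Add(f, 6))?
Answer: Rational(8434922764904, 14375959503) ≈ 586.74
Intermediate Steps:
Function('Q')(O, f) = Add(39, Mul(8, f)) (Function('Q')(O, f) = Add(-9, Mul(Add(6, 2), Add(f, 6))) = Add(-9, Mul(8, Add(6, f))) = Add(-9, Add(48, Mul(8, f))) = Add(39, Mul(8, f)))
Function('N')(n, p) = -1
Add(Mul(2889881, Pow(Add(Mul(265, Function('N')(Add(-14, Mul(-1, 11)), -20)), Pow(Add(Function('Q')(4, 2), 17), 2)), -1)), Mul(-2208047, Pow(2922537, -1))) = Add(Mul(2889881, Pow(Add(Mul(265, -1), Pow(Add(Add(39, Mul(8, 2)), 17), 2)), -1)), Mul(-2208047, Pow(2922537, -1))) = Add(Mul(2889881, Pow(Add(-265, Pow(Add(Add(39, 16), 17), 2)), -1)), Mul(-2208047, Rational(1, 2922537))) = Add(Mul(2889881, Pow(Add(-265, Pow(Add(55, 17), 2)), -1)), Rational(-2208047, 2922537)) = Add(Mul(2889881, Pow(Add(-265, Pow(72, 2)), -1)), Rational(-2208047, 2922537)) = Add(Mul(2889881, Pow(Add(-265, 5184), -1)), Rational(-2208047, 2922537)) = Add(Mul(2889881, Pow(4919, -1)), Rational(-2208047, 2922537)) = Add(Mul(2889881, Rational(1, 4919)), Rational(-2208047, 2922537)) = Add(Rational(2889881, 4919), Rational(-2208047, 2922537)) = Rational(8434922764904, 14375959503)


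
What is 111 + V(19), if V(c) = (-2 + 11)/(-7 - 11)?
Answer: 221/2 ≈ 110.50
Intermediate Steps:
V(c) = -½ (V(c) = 9/(-18) = 9*(-1/18) = -½)
111 + V(19) = 111 - ½ = 221/2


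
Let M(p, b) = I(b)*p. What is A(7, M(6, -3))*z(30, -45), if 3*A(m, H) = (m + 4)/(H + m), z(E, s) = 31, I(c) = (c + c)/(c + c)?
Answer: 341/39 ≈ 8.7436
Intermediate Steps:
I(c) = 1 (I(c) = (2*c)/((2*c)) = (2*c)*(1/(2*c)) = 1)
M(p, b) = p (M(p, b) = 1*p = p)
A(m, H) = (4 + m)/(3*(H + m)) (A(m, H) = ((m + 4)/(H + m))/3 = ((4 + m)/(H + m))/3 = (4 + m)/(3*(H + m)))
A(7, M(6, -3))*z(30, -45) = ((4 + 7)/(3*(6 + 7)))*31 = ((⅓)*11/13)*31 = ((⅓)*(1/13)*11)*31 = (11/39)*31 = 341/39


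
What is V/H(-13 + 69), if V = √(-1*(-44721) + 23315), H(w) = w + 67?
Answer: 2*√17009/123 ≈ 2.1206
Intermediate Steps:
H(w) = 67 + w
V = 2*√17009 (V = √(44721 + 23315) = √68036 = 2*√17009 ≈ 260.84)
V/H(-13 + 69) = (2*√17009)/(67 + (-13 + 69)) = (2*√17009)/(67 + 56) = (2*√17009)/123 = (2*√17009)*(1/123) = 2*√17009/123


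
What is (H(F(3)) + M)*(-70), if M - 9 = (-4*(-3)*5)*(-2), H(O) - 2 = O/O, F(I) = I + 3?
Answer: 7560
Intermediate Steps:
F(I) = 3 + I
H(O) = 3 (H(O) = 2 + O/O = 2 + 1 = 3)
M = -111 (M = 9 + (-4*(-3)*5)*(-2) = 9 + (12*5)*(-2) = 9 + 60*(-2) = 9 - 120 = -111)
(H(F(3)) + M)*(-70) = (3 - 111)*(-70) = -108*(-70) = 7560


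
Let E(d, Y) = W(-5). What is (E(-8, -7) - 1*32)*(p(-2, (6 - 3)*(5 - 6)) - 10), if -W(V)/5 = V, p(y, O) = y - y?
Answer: 70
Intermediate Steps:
p(y, O) = 0
W(V) = -5*V
E(d, Y) = 25 (E(d, Y) = -5*(-5) = 25)
(E(-8, -7) - 1*32)*(p(-2, (6 - 3)*(5 - 6)) - 10) = (25 - 1*32)*(0 - 10) = (25 - 32)*(-10) = -7*(-10) = 70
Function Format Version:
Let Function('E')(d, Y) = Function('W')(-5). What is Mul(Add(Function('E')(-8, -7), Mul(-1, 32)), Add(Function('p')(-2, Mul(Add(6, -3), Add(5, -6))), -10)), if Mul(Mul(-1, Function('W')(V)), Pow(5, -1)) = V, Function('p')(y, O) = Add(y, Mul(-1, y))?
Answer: 70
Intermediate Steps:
Function('p')(y, O) = 0
Function('W')(V) = Mul(-5, V)
Function('E')(d, Y) = 25 (Function('E')(d, Y) = Mul(-5, -5) = 25)
Mul(Add(Function('E')(-8, -7), Mul(-1, 32)), Add(Function('p')(-2, Mul(Add(6, -3), Add(5, -6))), -10)) = Mul(Add(25, Mul(-1, 32)), Add(0, -10)) = Mul(Add(25, -32), -10) = Mul(-7, -10) = 70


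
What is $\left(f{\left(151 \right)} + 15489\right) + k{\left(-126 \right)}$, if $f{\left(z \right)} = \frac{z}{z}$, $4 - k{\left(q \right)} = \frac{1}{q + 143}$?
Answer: $\frac{263397}{17} \approx 15494.0$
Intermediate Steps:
$k{\left(q \right)} = 4 - \frac{1}{143 + q}$ ($k{\left(q \right)} = 4 - \frac{1}{q + 143} = 4 - \frac{1}{143 + q}$)
$f{\left(z \right)} = 1$
$\left(f{\left(151 \right)} + 15489\right) + k{\left(-126 \right)} = \left(1 + 15489\right) + \frac{571 + 4 \left(-126\right)}{143 - 126} = 15490 + \frac{571 - 504}{17} = 15490 + \frac{1}{17} \cdot 67 = 15490 + \frac{67}{17} = \frac{263397}{17}$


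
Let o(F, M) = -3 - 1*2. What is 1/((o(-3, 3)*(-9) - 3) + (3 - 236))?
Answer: -1/191 ≈ -0.0052356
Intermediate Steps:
o(F, M) = -5 (o(F, M) = -3 - 2 = -5)
1/((o(-3, 3)*(-9) - 3) + (3 - 236)) = 1/((-5*(-9) - 3) + (3 - 236)) = 1/((45 - 3) - 233) = 1/(42 - 233) = 1/(-191) = -1/191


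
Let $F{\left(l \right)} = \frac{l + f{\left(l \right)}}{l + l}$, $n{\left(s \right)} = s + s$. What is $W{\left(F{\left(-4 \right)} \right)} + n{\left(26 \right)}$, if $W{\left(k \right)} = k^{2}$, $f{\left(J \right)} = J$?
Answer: $53$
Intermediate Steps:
$n{\left(s \right)} = 2 s$
$F{\left(l \right)} = 1$ ($F{\left(l \right)} = \frac{l + l}{l + l} = \frac{2 l}{2 l} = 2 l \frac{1}{2 l} = 1$)
$W{\left(F{\left(-4 \right)} \right)} + n{\left(26 \right)} = 1^{2} + 2 \cdot 26 = 1 + 52 = 53$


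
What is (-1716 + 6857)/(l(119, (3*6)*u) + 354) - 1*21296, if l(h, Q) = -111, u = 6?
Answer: -5169787/243 ≈ -21275.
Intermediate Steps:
(-1716 + 6857)/(l(119, (3*6)*u) + 354) - 1*21296 = (-1716 + 6857)/(-111 + 354) - 1*21296 = 5141/243 - 21296 = -5169787/243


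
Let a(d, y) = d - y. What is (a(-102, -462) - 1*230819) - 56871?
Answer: -287330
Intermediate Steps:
(a(-102, -462) - 1*230819) - 56871 = ((-102 - 1*(-462)) - 1*230819) - 56871 = ((-102 + 462) - 230819) - 56871 = (360 - 230819) - 56871 = -230459 - 56871 = -287330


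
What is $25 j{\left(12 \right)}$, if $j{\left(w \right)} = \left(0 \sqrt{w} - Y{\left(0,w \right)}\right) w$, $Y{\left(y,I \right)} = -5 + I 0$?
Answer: $1500$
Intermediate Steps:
$Y{\left(y,I \right)} = -5$ ($Y{\left(y,I \right)} = -5 + 0 = -5$)
$j{\left(w \right)} = 5 w$ ($j{\left(w \right)} = \left(0 \sqrt{w} - -5\right) w = \left(0 + 5\right) w = 5 w$)
$25 j{\left(12 \right)} = 25 \cdot 5 \cdot 12 = 25 \cdot 60 = 1500$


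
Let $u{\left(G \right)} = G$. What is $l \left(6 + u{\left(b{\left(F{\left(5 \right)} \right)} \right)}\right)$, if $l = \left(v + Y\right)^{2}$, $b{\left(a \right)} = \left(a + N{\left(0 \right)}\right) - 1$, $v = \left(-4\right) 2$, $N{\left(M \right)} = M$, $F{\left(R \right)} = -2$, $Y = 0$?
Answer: $192$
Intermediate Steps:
$v = -8$
$b{\left(a \right)} = -1 + a$ ($b{\left(a \right)} = \left(a + 0\right) - 1 = a - 1 = -1 + a$)
$l = 64$ ($l = \left(-8 + 0\right)^{2} = \left(-8\right)^{2} = 64$)
$l \left(6 + u{\left(b{\left(F{\left(5 \right)} \right)} \right)}\right) = 64 \left(6 - 3\right) = 64 \cdot 3 = 192$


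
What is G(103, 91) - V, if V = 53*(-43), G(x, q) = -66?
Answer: 2213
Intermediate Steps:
V = -2279
G(103, 91) - V = -66 - 1*(-2279) = -66 + 2279 = 2213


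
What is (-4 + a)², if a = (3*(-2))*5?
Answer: 1156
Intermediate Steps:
a = -30 (a = -6*5 = -30)
(-4 + a)² = (-4 - 30)² = (-34)² = 1156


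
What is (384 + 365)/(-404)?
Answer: -749/404 ≈ -1.8540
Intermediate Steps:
(384 + 365)/(-404) = -1/404*749 = -749/404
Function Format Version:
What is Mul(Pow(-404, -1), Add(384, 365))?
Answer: Rational(-749, 404) ≈ -1.8540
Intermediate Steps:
Mul(Pow(-404, -1), Add(384, 365)) = Mul(Rational(-1, 404), 749) = Rational(-749, 404)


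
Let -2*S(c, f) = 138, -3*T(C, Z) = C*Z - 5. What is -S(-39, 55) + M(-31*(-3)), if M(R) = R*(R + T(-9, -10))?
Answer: 6083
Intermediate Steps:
T(C, Z) = 5/3 - C*Z/3 (T(C, Z) = -(C*Z - 5)/3 = -(-5 + C*Z)/3 = 5/3 - C*Z/3)
S(c, f) = -69 (S(c, f) = -1/2*138 = -69)
M(R) = R*(-85/3 + R) (M(R) = R*(R + (5/3 - 1/3*(-9)*(-10))) = R*(R + (5/3 - 30)) = R*(R - 85/3) = R*(-85/3 + R))
-S(-39, 55) + M(-31*(-3)) = -1*(-69) + (-31*(-3))*(-85 + 3*(-31*(-3)))/3 = 69 + (1/3)*93*(-85 + 3*93) = 69 + (1/3)*93*(-85 + 279) = 69 + (1/3)*93*194 = 69 + 6014 = 6083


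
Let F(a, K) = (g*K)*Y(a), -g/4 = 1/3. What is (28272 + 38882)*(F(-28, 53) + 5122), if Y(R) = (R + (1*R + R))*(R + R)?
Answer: -21979101276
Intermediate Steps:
Y(R) = 6*R² (Y(R) = (R + (R + R))*(2*R) = (R + 2*R)*(2*R) = (3*R)*(2*R) = 6*R²)
g = -4/3 ≈ -1.3333
F(a, K) = -8*K*a² (F(a, K) = (-4*K/3)*(6*a²) = -8*K*a²)
(28272 + 38882)*(F(-28, 53) + 5122) = (28272 + 38882)*(-8*53*(-28)² + 5122) = 67154*(-8*53*784 + 5122) = 67154*(-332416 + 5122) = 67154*(-327294) = -21979101276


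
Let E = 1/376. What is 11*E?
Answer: 11/376 ≈ 0.029255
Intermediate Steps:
E = 1/376 ≈ 0.0026596
11*E = 11*(1/376) = 11/376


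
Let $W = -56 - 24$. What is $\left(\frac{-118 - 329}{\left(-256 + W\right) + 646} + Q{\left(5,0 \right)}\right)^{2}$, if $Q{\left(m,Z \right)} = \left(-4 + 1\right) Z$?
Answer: $\frac{199809}{96100} \approx 2.0792$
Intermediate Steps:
$W = -80$
$Q{\left(m,Z \right)} = - 3 Z$
$\left(\frac{-118 - 329}{\left(-256 + W\right) + 646} + Q{\left(5,0 \right)}\right)^{2} = \left(\frac{-118 - 329}{\left(-256 - 80\right) + 646} - 0\right)^{2} = \left(- \frac{447}{-336 + 646} + 0\right)^{2} = \left(- \frac{447}{310} + 0\right)^{2} = \left(- \frac{447}{310}\right)^{2} = \frac{199809}{96100}$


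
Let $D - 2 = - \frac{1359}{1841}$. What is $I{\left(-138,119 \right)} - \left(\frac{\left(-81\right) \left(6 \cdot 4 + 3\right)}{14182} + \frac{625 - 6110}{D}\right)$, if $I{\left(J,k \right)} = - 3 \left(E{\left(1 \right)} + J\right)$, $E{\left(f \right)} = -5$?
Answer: $\frac{157346598665}{32944786} \approx 4776.1$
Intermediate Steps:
$I{\left(J,k \right)} = 15 - 3 J$ ($I{\left(J,k \right)} = - 3 \left(-5 + J\right) = 15 - 3 J$)
$D = \frac{2323}{1841}$ ($D = 2 - \frac{1359}{1841} = \frac{2323}{1841} \approx 1.2618$)
$I{\left(-138,119 \right)} - \left(\frac{\left(-81\right) \left(6 \cdot 4 + 3\right)}{14182} + \frac{625 - 6110}{D}\right) = \left(15 - -414\right) - \left(\frac{\left(-81\right) \left(6 \cdot 4 + 3\right)}{14182} + \frac{625 - 6110}{\frac{2323}{1841}}\right) = \left(15 + 414\right) - \left(- 81 \left(24 + 3\right) \frac{1}{14182} - \frac{10097885}{2323}\right) = 429 - \left(\left(-81\right) 27 \cdot \frac{1}{14182} - \frac{10097885}{2323}\right) = 429 - \left(\left(-2187\right) \frac{1}{14182} - \frac{10097885}{2323}\right) = 429 - \left(- \frac{2187}{14182} - \frac{10097885}{2323}\right) = 429 - - \frac{143213285471}{32944786} = 429 + \frac{143213285471}{32944786} = \frac{157346598665}{32944786}$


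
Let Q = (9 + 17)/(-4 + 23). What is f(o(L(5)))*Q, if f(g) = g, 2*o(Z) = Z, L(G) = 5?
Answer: 65/19 ≈ 3.4211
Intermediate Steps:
o(Z) = Z/2
Q = 26/19 ≈ 1.3684
f(o(L(5)))*Q = ((½)*5)*(26/19) = (5/2)*(26/19) = 65/19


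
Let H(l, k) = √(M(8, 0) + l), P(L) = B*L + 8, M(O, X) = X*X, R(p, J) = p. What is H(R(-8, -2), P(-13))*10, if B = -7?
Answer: 20*I*√2 ≈ 28.284*I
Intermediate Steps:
M(O, X) = X²
P(L) = 8 - 7*L (P(L) = -7*L + 8 = 8 - 7*L)
H(l, k) = √l (H(l, k) = √(0² + l) = √(0 + l) = √l)
H(R(-8, -2), P(-13))*10 = √(-8)*10 = (2*I*√2)*10 = 20*I*√2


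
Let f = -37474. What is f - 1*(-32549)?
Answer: -4925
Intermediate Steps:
f - 1*(-32549) = -37474 - 1*(-32549) = -37474 + 32549 = -4925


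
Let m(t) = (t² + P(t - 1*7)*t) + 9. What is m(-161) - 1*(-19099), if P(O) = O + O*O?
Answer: -4471987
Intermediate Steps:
P(O) = O + O²
m(t) = 9 + t² + t*(-7 + t)*(-6 + t) (m(t) = (t² + ((t - 1*7)*(1 + (t - 1*7)))*t) + 9 = (t² + ((t - 7)*(1 + (t - 7)))*t) + 9 = (t² + ((-7 + t)*(1 + (-7 + t)))*t) + 9 = (t² + ((-7 + t)*(-6 + t))*t) + 9 = (t² + t*(-7 + t)*(-6 + t)) + 9 = 9 + t² + t*(-7 + t)*(-6 + t))
m(-161) - 1*(-19099) = (9 + (-161)² - 161*(-7 - 161)*(-6 - 161)) - 1*(-19099) = (9 + 25921 - 161*(-168)*(-167)) + 19099 = (9 + 25921 - 4517016) + 19099 = -4491086 + 19099 = -4471987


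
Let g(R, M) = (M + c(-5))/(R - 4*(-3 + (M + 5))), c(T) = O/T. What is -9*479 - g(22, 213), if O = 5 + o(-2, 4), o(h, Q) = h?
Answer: -9031014/2095 ≈ -4310.8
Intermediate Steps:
O = 3 (O = 5 - 2 = 3)
c(T) = 3/T
g(R, M) = (-3/5 + M)/(-8 + R - 4*M) (g(R, M) = (M + 3/(-5))/(R - 4*(-3 + (M + 5))) = (M + 3*(-1/5))/(R - 4*(-3 + (5 + M))) = (M - 3/5)/(R - 4*(2 + M)) = (-3/5 + M)/(R + (-8 - 4*M)) = (-3/5 + M)/(-8 + R - 4*M))
-9*479 - g(22, 213) = -9*479 - (3/5 - 1*213)/(8 - 1*22 + 4*213) = -4311 - (3/5 - 213)/(8 - 22 + 852) = -4311 - (-1062)/(838*5) = -4311 - 1*(-531/2095) = -4311 + 531/2095 = -9031014/2095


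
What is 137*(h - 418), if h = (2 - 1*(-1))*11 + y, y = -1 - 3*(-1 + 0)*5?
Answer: -50827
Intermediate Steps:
y = 14 (y = -1 - 3*(-1)*5 = -1 + 3*5 = -1 + 15 = 14)
h = 47 (h = (2 - 1*(-1))*11 + 14 = (2 + 1)*11 + 14 = 3*11 + 14 = 33 + 14 = 47)
137*(h - 418) = 137*(47 - 418) = 137*(-371) = -50827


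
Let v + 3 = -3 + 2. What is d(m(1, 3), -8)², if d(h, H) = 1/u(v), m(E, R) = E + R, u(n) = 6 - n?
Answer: 1/100 ≈ 0.010000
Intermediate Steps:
v = -4 (v = -3 + (-3 + 2) = -3 - 1 = -4)
d(h, H) = ⅒ (d(h, H) = 1/(6 - 1*(-4)) = 1/(6 + 4) = 1/10 = ⅒)
d(m(1, 3), -8)² = (⅒)² = 1/100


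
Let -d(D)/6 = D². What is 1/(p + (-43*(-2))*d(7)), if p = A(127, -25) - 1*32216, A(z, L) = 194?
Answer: -1/57306 ≈ -1.7450e-5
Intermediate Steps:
d(D) = -6*D²
p = -32022 (p = 194 - 1*32216 = 194 - 32216 = -32022)
1/(p + (-43*(-2))*d(7)) = 1/(-32022 + (-43*(-2))*(-6*7²)) = 1/(-32022 + 86*(-6*49)) = 1/(-32022 + 86*(-294)) = 1/(-32022 - 25284) = 1/(-57306) = -1/57306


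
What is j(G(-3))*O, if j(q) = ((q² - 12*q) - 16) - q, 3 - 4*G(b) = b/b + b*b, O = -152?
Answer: -2983/2 ≈ -1491.5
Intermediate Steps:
G(b) = ½ - b²/4 (G(b) = ¾ - (b/b + b*b)/4 = ¾ - (1 + b²)/4 = ¾ + (-¼ - b²/4) = ½ - b²/4)
j(q) = -16 + q² - 13*q (j(q) = (-16 + q² - 12*q) - q = -16 + q² - 13*q)
j(G(-3))*O = (-16 + (½ - ¼*(-3)²)² - 13*(½ - ¼*(-3)²))*(-152) = (-16 + (½ - ¼*9)² - 13*(½ - ¼*9))*(-152) = (-16 + (½ - 9/4)² - 13*(½ - 9/4))*(-152) = (-16 + (-7/4)² - 13*(-7/4))*(-152) = (-16 + 49/16 + 91/4)*(-152) = (157/16)*(-152) = -2983/2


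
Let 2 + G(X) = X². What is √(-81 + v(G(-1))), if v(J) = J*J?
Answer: 4*I*√5 ≈ 8.9443*I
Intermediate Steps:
G(X) = -2 + X²
v(J) = J²
√(-81 + v(G(-1))) = √(-81 + (-2 + (-1)²)²) = √(-81 + (-2 + 1)²) = √(-81 + (-1)²) = √(-81 + 1) = √(-80) = 4*I*√5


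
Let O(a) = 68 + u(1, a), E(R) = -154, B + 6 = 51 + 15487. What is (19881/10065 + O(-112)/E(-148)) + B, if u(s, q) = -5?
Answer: 104230229/6710 ≈ 15534.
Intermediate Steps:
B = 15532 (B = -6 + (51 + 15487) = -6 + 15538 = 15532)
O(a) = 63 (O(a) = 68 - 5 = 63)
(19881/10065 + O(-112)/E(-148)) + B = (19881/10065 + 63/(-154)) + 15532 = (19881*(1/10065) + 63*(-1/154)) + 15532 = (6627/3355 - 9/22) + 15532 = 10509/6710 + 15532 = 104230229/6710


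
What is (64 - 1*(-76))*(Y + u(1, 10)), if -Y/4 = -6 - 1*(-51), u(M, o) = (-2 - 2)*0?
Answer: -25200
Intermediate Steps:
u(M, o) = 0 (u(M, o) = -4*0 = 0)
Y = -180 (Y = -4*(-6 - 1*(-51)) = -4*(-6 + 51) = -4*45 = -180)
(64 - 1*(-76))*(Y + u(1, 10)) = (64 - 1*(-76))*(-180 + 0) = (64 + 76)*(-180) = 140*(-180) = -25200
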